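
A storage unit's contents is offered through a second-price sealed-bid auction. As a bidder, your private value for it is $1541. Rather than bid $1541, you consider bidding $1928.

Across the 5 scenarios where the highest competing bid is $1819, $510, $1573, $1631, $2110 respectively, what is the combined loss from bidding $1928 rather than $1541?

The deviation costs you only when the competing bid falls strictly between $1541 and $1928; elsewhere both bids give the same outcome.
$1819: truthful payoff $0, deviation payoff −$278 → loss $278.
$510: outcomes coincide → loss $0.
$1573: truthful payoff $0, deviation payoff −$32 → loss $32.
$1631: truthful payoff $0, deviation payoff −$90 → loss $90.
$2110: outcomes coincide → loss $0.
Total loss = $278 + $32 + $90 = $400.

$400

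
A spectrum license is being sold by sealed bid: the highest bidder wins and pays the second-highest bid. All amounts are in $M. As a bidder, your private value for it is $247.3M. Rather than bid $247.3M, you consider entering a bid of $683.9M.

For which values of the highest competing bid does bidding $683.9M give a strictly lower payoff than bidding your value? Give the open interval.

($247.3M, $683.9M)

If the competing bid is below $247.3M, both bids win at the same price — no difference.
If it is above $683.9M, both bids lose — no difference.
If it lies strictly between $247.3M and $683.9M, bidding your value loses (payoff 0) while bidding $683.9M wins at a price above your value (payoff negative).
So the deviation strictly hurts on the open interval ($247.3M, $683.9M).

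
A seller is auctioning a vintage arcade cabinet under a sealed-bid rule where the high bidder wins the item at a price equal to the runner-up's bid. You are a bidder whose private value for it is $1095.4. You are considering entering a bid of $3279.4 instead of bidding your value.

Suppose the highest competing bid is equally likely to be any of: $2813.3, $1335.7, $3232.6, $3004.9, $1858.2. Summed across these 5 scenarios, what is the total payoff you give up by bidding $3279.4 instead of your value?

The deviation costs you only when the competing bid falls strictly between $1095.4 and $3279.4; elsewhere both bids give the same outcome.
$2813.3: truthful payoff $0, deviation payoff −$1717.9 → loss $1717.9.
$1335.7: truthful payoff $0, deviation payoff −$240.3 → loss $240.3.
$3232.6: truthful payoff $0, deviation payoff −$2137.2 → loss $2137.2.
$3004.9: truthful payoff $0, deviation payoff −$1909.5 → loss $1909.5.
$1858.2: truthful payoff $0, deviation payoff −$762.8 → loss $762.8.
Total loss = $1717.9 + $240.3 + $2137.2 + $1909.5 + $762.8 = $6767.7.

$6767.7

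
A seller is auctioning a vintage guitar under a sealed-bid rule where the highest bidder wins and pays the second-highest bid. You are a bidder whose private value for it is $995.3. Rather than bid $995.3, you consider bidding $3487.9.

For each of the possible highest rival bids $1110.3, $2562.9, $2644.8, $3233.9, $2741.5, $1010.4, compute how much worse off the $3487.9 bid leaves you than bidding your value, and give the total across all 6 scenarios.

$7332

The deviation costs you only when the competing bid falls strictly between $995.3 and $3487.9; elsewhere both bids give the same outcome.
$1110.3: truthful payoff $0, deviation payoff −$115 → loss $115.
$2562.9: truthful payoff $0, deviation payoff −$1567.6 → loss $1567.6.
$2644.8: truthful payoff $0, deviation payoff −$1649.5 → loss $1649.5.
$3233.9: truthful payoff $0, deviation payoff −$2238.6 → loss $2238.6.
$2741.5: truthful payoff $0, deviation payoff −$1746.2 → loss $1746.2.
$1010.4: truthful payoff $0, deviation payoff −$15.1 → loss $15.1.
Total loss = $115 + $1567.6 + $1649.5 + $2238.6 + $1746.2 + $15.1 = $7332.
Truthful bidding weakly dominates here: raising your bid can only win items priced above your value, and lowering it can only forfeit items priced below.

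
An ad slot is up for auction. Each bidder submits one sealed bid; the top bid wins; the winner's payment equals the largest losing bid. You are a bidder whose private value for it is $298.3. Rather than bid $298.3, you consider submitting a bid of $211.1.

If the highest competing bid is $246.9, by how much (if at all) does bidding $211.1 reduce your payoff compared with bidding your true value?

Bidding your value $298.3: you win (since $298.3 > $246.9) and pay $246.9. Payoff $51.4.
Bidding $211.1: you lose. Payoff $0.
The competing bid $246.9 lies between your shaded bid and your value, so underbidding forfeits an item you could have won at a profitable price.
Loss from deviating = $51.4 − ($0) = $51.4.

$51.4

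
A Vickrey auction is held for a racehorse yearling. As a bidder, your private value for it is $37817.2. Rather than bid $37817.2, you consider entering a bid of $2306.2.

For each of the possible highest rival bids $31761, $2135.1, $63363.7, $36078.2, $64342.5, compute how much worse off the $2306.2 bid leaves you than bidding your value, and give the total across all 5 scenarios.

The deviation costs you only when the competing bid falls strictly between $2306.2 and $37817.2; elsewhere both bids give the same outcome.
$31761: truthful payoff $6056.2, deviation payoff $0 → loss $6056.2.
$2135.1: outcomes coincide → loss $0.
$63363.7: outcomes coincide → loss $0.
$36078.2: truthful payoff $1739, deviation payoff $0 → loss $1739.
$64342.5: outcomes coincide → loss $0.
Total loss = $6056.2 + $1739 = $7795.2.

$7795.2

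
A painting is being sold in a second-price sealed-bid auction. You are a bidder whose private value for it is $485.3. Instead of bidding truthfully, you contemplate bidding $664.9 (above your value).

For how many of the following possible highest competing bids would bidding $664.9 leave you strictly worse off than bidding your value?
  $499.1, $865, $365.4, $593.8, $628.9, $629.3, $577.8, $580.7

6

The deviation hurts exactly when the highest competing bid lies strictly between $485.3 and $664.9 — overbidding then wins at a price above your value.
$499.1: inside the interval → strictly worse (loss $13.8).
$865: above both → same outcome either way.
$365.4: below both → same outcome either way.
$593.8: inside the interval → strictly worse (loss $108.5).
$628.9: inside the interval → strictly worse (loss $143.6).
$629.3: inside the interval → strictly worse (loss $144).
$577.8: inside the interval → strictly worse (loss $92.5).
$580.7: inside the interval → strictly worse (loss $95.4).
Count: 6.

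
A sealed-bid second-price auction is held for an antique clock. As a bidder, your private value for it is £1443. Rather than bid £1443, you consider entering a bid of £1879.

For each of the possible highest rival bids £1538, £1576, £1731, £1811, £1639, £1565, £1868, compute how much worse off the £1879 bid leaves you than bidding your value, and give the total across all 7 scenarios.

£1627

The deviation costs you only when the competing bid falls strictly between £1443 and £1879; elsewhere both bids give the same outcome.
£1538: truthful payoff £0, deviation payoff −£95 → loss £95.
£1576: truthful payoff £0, deviation payoff −£133 → loss £133.
£1731: truthful payoff £0, deviation payoff −£288 → loss £288.
£1811: truthful payoff £0, deviation payoff −£368 → loss £368.
£1639: truthful payoff £0, deviation payoff −£196 → loss £196.
£1565: truthful payoff £0, deviation payoff −£122 → loss £122.
£1868: truthful payoff £0, deviation payoff −£425 → loss £425.
Total loss = £95 + £133 + £288 + £368 + £196 + £122 + £425 = £1627.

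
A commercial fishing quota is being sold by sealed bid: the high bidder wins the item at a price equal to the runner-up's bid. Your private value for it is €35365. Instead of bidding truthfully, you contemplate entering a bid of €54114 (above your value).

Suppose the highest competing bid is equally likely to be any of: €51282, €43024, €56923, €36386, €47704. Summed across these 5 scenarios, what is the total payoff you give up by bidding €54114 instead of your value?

The deviation costs you only when the competing bid falls strictly between €35365 and €54114; elsewhere both bids give the same outcome.
€51282: truthful payoff €0, deviation payoff −€15917 → loss €15917.
€43024: truthful payoff €0, deviation payoff −€7659 → loss €7659.
€56923: outcomes coincide → loss €0.
€36386: truthful payoff €0, deviation payoff −€1021 → loss €1021.
€47704: truthful payoff €0, deviation payoff −€12339 → loss €12339.
Total loss = €15917 + €7659 + €1021 + €12339 = €36936.

€36936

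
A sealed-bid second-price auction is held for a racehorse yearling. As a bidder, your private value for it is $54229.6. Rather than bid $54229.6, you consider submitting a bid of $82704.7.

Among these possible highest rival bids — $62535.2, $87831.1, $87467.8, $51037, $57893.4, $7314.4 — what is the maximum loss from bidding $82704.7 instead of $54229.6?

$8305.6

$62535.2: truthful gives $0, deviation gives −$8305.6 → loss $8305.6.
$87831.1: same outcome either way → loss $0.
$87467.8: same outcome either way → loss $0.
$51037: same outcome either way → loss $0.
$57893.4: truthful gives $0, deviation gives −$3663.8 → loss $3663.8.
$7314.4: same outcome either way → loss $0.
Maximum loss: $8305.6.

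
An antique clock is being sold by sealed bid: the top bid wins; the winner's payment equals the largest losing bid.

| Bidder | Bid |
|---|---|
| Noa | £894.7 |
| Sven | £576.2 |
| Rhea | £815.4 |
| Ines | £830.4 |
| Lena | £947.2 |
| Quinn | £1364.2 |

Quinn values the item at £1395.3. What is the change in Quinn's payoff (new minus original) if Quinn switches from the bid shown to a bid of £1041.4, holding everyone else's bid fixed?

The highest bid among the other bidders is £947.2; Quinn's bid doesn't change that.
Original bid £1364.2: Quinn is highest, pays the top rival bid £947.2; payoff £1395.3 − £947.2 = £448.1.
Alternative bid £1041.4: Quinn is highest, pays the top rival bid £947.2; payoff £1395.3 − £947.2 = £448.1.
Change in payoff = £448.1 − (£448.1) = £0.

£0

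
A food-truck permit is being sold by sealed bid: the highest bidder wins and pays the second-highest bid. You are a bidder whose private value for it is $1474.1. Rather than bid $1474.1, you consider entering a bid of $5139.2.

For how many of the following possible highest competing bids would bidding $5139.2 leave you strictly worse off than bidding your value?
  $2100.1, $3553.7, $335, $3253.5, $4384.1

The deviation hurts exactly when the highest competing bid lies strictly between $1474.1 and $5139.2 — overbidding then wins at a price above your value.
$2100.1: inside the interval → strictly worse (loss $626).
$3553.7: inside the interval → strictly worse (loss $2079.6).
$335: below both → same outcome either way.
$3253.5: inside the interval → strictly worse (loss $1779.4).
$4384.1: inside the interval → strictly worse (loss $2910).
Count: 4.

4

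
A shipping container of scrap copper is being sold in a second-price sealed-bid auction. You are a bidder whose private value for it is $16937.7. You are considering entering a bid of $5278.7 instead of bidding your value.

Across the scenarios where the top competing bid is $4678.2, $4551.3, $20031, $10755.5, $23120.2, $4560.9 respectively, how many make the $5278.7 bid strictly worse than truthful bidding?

The deviation hurts exactly when the highest competing bid lies strictly between $5278.7 and $16937.7 — underbidding then forfeits a profitable win.
$4678.2: below both → same outcome either way.
$4551.3: below both → same outcome either way.
$20031: above both → same outcome either way.
$10755.5: inside the interval → strictly worse (loss $6182.2).
$23120.2: above both → same outcome either way.
$4560.9: below both → same outcome either way.
Count: 1.

1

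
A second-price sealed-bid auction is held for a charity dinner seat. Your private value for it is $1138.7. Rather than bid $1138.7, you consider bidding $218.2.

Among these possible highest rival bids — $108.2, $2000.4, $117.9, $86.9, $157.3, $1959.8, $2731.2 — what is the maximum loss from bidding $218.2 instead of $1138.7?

$0

$108.2: same outcome either way → loss $0.
$2000.4: same outcome either way → loss $0.
$117.9: same outcome either way → loss $0.
$86.9: same outcome either way → loss $0.
$157.3: same outcome either way → loss $0.
$1959.8: same outcome either way → loss $0.
$2731.2: same outcome either way → loss $0.
Maximum loss: $0.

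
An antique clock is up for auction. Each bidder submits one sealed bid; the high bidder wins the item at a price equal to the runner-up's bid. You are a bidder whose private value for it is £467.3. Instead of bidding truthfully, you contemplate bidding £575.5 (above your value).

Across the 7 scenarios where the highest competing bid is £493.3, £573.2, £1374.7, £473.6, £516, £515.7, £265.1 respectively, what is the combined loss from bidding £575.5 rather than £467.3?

£235.3

The deviation costs you only when the competing bid falls strictly between £467.3 and £575.5; elsewhere both bids give the same outcome.
£493.3: truthful payoff £0, deviation payoff −£26 → loss £26.
£573.2: truthful payoff £0, deviation payoff −£105.9 → loss £105.9.
£1374.7: outcomes coincide → loss £0.
£473.6: truthful payoff £0, deviation payoff −£6.3 → loss £6.3.
£516: truthful payoff £0, deviation payoff −£48.7 → loss £48.7.
£515.7: truthful payoff £0, deviation payoff −£48.4 → loss £48.4.
£265.1: outcomes coincide → loss £0.
Total loss = £26 + £105.9 + £6.3 + £48.7 + £48.4 = £235.3.
Because the price is fixed by the runner-up's bid, deviating from your value can only change a good outcome into a bad one — never the reverse.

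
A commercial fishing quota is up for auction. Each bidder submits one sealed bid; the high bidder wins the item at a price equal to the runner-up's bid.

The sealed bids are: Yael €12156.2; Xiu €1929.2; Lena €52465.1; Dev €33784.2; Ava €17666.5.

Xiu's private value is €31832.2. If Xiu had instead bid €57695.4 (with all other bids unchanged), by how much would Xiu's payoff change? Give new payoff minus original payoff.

The highest bid among the other bidders is €52465.1; Xiu's bid doesn't change that.
Original bid €1929.2: Xiu is not highest (top rival bid is €52465.1); payoff €0.
Alternative bid €57695.4: Xiu is highest, pays the top rival bid €52465.1; payoff €31832.2 − €52465.1 = −€20632.9.
Change in payoff = −€20632.9 − (€0) = −€20632.9.

−€20632.9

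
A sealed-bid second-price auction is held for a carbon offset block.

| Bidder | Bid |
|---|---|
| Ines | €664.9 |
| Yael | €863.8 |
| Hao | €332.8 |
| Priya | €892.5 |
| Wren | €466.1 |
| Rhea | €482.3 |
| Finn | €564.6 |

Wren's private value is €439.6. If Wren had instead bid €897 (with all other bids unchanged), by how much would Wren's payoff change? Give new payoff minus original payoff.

The highest bid among the other bidders is €892.5; Wren's bid doesn't change that.
Original bid €466.1: Wren is not highest (top rival bid is €892.5); payoff €0.
Alternative bid €897: Wren is highest, pays the top rival bid €892.5; payoff €439.6 − €892.5 = −€452.9.
Change in payoff = −€452.9 − (€0) = −€452.9.

−€452.9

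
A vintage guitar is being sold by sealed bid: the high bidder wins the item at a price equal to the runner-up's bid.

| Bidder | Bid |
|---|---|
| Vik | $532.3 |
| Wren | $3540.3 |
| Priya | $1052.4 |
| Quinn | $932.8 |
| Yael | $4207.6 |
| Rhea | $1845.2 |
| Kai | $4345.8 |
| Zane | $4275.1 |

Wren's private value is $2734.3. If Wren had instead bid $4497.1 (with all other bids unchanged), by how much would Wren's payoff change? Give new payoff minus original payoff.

The highest bid among the other bidders is $4345.8; Wren's bid doesn't change that.
Original bid $3540.3: Wren is not highest (top rival bid is $4345.8); payoff $0.
Alternative bid $4497.1: Wren is highest, pays the top rival bid $4345.8; payoff $2734.3 − $4345.8 = −$1611.5.
Change in payoff = −$1611.5 − ($0) = −$1611.5.

−$1611.5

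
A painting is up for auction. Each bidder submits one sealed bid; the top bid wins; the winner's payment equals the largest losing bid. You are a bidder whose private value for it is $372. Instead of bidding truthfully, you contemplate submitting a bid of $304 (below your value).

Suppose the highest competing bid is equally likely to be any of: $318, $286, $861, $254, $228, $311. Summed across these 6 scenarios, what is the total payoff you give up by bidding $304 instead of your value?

$115

The deviation costs you only when the competing bid falls strictly between $304 and $372; elsewhere both bids give the same outcome.
$318: truthful payoff $54, deviation payoff $0 → loss $54.
$286: outcomes coincide → loss $0.
$861: outcomes coincide → loss $0.
$254: outcomes coincide → loss $0.
$228: outcomes coincide → loss $0.
$311: truthful payoff $61, deviation payoff $0 → loss $61.
Total loss = $54 + $61 = $115.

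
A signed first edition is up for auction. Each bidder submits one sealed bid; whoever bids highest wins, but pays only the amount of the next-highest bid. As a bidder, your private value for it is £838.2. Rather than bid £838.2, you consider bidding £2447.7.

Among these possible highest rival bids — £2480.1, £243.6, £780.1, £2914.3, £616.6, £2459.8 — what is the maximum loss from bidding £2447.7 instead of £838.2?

£2480.1: same outcome either way → loss £0.
£243.6: same outcome either way → loss £0.
£780.1: same outcome either way → loss £0.
£2914.3: same outcome either way → loss £0.
£616.6: same outcome either way → loss £0.
£2459.8: same outcome either way → loss £0.
Maximum loss: £0.

£0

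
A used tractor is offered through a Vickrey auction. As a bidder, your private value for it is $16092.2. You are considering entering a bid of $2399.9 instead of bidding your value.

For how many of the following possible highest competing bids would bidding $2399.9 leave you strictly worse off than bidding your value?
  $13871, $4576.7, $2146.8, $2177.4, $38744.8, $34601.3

2

The deviation hurts exactly when the highest competing bid lies strictly between $2399.9 and $16092.2 — underbidding then forfeits a profitable win.
$13871: inside the interval → strictly worse (loss $2221.2).
$4576.7: inside the interval → strictly worse (loss $11515.5).
$2146.8: below both → same outcome either way.
$2177.4: below both → same outcome either way.
$38744.8: above both → same outcome either way.
$34601.3: above both → same outcome either way.
Count: 2.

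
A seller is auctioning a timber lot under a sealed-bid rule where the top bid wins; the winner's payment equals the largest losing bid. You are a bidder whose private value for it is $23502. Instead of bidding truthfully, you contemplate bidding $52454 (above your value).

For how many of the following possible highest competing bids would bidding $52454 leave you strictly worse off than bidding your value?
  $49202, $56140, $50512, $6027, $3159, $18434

The deviation hurts exactly when the highest competing bid lies strictly between $23502 and $52454 — overbidding then wins at a price above your value.
$49202: inside the interval → strictly worse (loss $25700).
$56140: above both → same outcome either way.
$50512: inside the interval → strictly worse (loss $27010).
$6027: below both → same outcome either way.
$3159: below both → same outcome either way.
$18434: below both → same outcome either way.
Count: 2.

2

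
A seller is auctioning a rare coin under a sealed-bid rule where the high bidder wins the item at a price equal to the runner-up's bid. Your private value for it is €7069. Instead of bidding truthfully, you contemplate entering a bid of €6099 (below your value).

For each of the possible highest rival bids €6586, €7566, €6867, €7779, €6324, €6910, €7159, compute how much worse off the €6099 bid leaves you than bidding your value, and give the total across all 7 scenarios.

The deviation costs you only when the competing bid falls strictly between €6099 and €7069; elsewhere both bids give the same outcome.
€6586: truthful payoff €483, deviation payoff €0 → loss €483.
€7566: outcomes coincide → loss €0.
€6867: truthful payoff €202, deviation payoff €0 → loss €202.
€7779: outcomes coincide → loss €0.
€6324: truthful payoff €745, deviation payoff €0 → loss €745.
€6910: truthful payoff €159, deviation payoff €0 → loss €159.
€7159: outcomes coincide → loss €0.
Total loss = €483 + €202 + €745 + €159 = €1589.

€1589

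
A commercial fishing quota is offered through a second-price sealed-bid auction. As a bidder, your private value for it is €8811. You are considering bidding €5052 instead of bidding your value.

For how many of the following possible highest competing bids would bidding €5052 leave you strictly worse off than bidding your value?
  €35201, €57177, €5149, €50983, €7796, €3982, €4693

2

The deviation hurts exactly when the highest competing bid lies strictly between €5052 and €8811 — underbidding then forfeits a profitable win.
€35201: above both → same outcome either way.
€57177: above both → same outcome either way.
€5149: inside the interval → strictly worse (loss €3662).
€50983: above both → same outcome either way.
€7796: inside the interval → strictly worse (loss €1015).
€3982: below both → same outcome either way.
€4693: below both → same outcome either way.
Count: 2.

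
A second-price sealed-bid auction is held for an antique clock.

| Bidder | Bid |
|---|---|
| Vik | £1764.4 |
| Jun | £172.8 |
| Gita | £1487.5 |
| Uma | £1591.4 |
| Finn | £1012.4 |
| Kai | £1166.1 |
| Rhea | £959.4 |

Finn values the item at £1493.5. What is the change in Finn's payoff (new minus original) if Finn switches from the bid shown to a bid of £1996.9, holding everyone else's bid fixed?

The highest bid among the other bidders is £1764.4; Finn's bid doesn't change that.
Original bid £1012.4: Finn is not highest (top rival bid is £1764.4); payoff £0.
Alternative bid £1996.9: Finn is highest, pays the top rival bid £1764.4; payoff £1493.5 − £1764.4 = −£270.9.
Change in payoff = −£270.9 − (£0) = −£270.9.

−£270.9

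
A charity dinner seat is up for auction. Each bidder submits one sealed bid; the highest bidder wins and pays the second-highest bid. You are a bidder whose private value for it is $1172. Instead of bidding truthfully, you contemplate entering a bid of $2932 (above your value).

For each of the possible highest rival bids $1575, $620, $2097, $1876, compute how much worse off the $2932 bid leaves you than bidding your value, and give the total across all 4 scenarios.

$2032

The deviation costs you only when the competing bid falls strictly between $1172 and $2932; elsewhere both bids give the same outcome.
$1575: truthful payoff $0, deviation payoff −$403 → loss $403.
$620: outcomes coincide → loss $0.
$2097: truthful payoff $0, deviation payoff −$925 → loss $925.
$1876: truthful payoff $0, deviation payoff −$704 → loss $704.
Total loss = $403 + $925 + $704 = $2032.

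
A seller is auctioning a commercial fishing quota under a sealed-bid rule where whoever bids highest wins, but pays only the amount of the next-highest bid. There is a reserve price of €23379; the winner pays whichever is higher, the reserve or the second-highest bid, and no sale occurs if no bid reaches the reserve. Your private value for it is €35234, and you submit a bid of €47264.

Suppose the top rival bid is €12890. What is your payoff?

Your bid €47264 is the highest and exceeds the reserve.
Price = max(second-highest bid, reserve) = max(€12890, €23379) = €23379.
Payoff = €35234 − €23379 = €11855.

€11855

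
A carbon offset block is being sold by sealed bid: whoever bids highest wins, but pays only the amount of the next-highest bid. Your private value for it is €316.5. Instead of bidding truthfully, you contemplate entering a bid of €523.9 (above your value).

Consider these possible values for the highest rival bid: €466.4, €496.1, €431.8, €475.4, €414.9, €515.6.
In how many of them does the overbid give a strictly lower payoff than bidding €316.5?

The deviation hurts exactly when the highest competing bid lies strictly between €316.5 and €523.9 — overbidding then wins at a price above your value.
€466.4: inside the interval → strictly worse (loss €149.9).
€496.1: inside the interval → strictly worse (loss €179.6).
€431.8: inside the interval → strictly worse (loss €115.3).
€475.4: inside the interval → strictly worse (loss €158.9).
€414.9: inside the interval → strictly worse (loss €98.4).
€515.6: inside the interval → strictly worse (loss €199.1).
Count: 6.

6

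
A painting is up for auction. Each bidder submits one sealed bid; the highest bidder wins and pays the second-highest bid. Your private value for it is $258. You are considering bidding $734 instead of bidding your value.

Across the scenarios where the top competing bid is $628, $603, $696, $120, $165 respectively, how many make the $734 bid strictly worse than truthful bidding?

3

The deviation hurts exactly when the highest competing bid lies strictly between $258 and $734 — overbidding then wins at a price above your value.
$628: inside the interval → strictly worse (loss $370).
$603: inside the interval → strictly worse (loss $345).
$696: inside the interval → strictly worse (loss $438).
$120: below both → same outcome either way.
$165: below both → same outcome either way.
Count: 3.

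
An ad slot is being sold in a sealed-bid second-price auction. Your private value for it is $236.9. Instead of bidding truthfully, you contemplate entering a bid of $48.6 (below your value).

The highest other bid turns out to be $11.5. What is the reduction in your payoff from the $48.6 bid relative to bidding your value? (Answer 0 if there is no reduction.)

Bidding your value $236.9: you win (since $236.9 > $11.5) and pay $11.5. Payoff $225.4.
Bidding $48.6: you win and pay $11.5. Payoff $236.9 − $11.5 = $225.4.
Difference = $225.4 − $225.4 = $0; both bids lead to the same outcome because the competing bid is below both your value and your alternative bid.
Truthful bidding weakly dominates here: raising your bid can only win items priced above your value, and lowering it can only forfeit items priced below.

$0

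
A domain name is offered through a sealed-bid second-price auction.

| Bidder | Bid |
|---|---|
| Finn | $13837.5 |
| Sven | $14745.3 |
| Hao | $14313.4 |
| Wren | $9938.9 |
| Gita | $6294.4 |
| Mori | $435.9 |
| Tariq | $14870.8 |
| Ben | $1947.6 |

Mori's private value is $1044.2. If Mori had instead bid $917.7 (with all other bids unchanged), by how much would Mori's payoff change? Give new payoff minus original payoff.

$0

The highest bid among the other bidders is $14870.8; Mori's bid doesn't change that.
Original bid $435.9: Mori is not highest (top rival bid is $14870.8); payoff $0.
Alternative bid $917.7: Mori is not highest (top rival bid is $14870.8); payoff $0.
Change in payoff = $0 − ($0) = $0.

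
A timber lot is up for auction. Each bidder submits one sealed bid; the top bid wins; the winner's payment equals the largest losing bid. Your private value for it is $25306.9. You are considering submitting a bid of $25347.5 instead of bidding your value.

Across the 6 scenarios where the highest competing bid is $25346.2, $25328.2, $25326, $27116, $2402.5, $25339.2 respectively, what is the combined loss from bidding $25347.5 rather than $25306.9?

The deviation costs you only when the competing bid falls strictly between $25306.9 and $25347.5; elsewhere both bids give the same outcome.
$25346.2: truthful payoff $0, deviation payoff −$39.3 → loss $39.3.
$25328.2: truthful payoff $0, deviation payoff −$21.3 → loss $21.3.
$25326: truthful payoff $0, deviation payoff −$19.1 → loss $19.1.
$27116: outcomes coincide → loss $0.
$2402.5: outcomes coincide → loss $0.
$25339.2: truthful payoff $0, deviation payoff −$32.3 → loss $32.3.
Total loss = $39.3 + $21.3 + $19.1 + $32.3 = $112.

$112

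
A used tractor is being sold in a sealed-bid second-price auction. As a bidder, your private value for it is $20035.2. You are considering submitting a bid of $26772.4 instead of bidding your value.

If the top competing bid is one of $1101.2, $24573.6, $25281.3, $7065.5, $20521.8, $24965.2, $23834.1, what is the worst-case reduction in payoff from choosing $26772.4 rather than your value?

$5246.1

$1101.2: same outcome either way → loss $0.
$24573.6: truthful gives $0, deviation gives −$4538.4 → loss $4538.4.
$25281.3: truthful gives $0, deviation gives −$5246.1 → loss $5246.1.
$7065.5: same outcome either way → loss $0.
$20521.8: truthful gives $0, deviation gives −$486.6 → loss $486.6.
$24965.2: truthful gives $0, deviation gives −$4930 → loss $4930.
$23834.1: truthful gives $0, deviation gives −$3798.9 → loss $3798.9.
Maximum loss: $5246.1.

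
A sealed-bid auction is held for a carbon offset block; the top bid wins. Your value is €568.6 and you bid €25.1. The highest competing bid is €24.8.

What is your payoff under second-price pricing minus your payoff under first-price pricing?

€0.3

You have the highest bid, so you win under either rule.
Second-price: pay €24.8 → payoff €543.8.
First-price: pay your own bid €25.1 → payoff €543.5.
Difference = €543.8 − (€543.5) = €0.3.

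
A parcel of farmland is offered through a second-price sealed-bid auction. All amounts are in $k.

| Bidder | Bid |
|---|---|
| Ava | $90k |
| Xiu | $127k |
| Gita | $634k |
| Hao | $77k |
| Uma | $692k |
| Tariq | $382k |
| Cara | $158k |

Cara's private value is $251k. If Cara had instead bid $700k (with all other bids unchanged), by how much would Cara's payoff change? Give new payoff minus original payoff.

The highest bid among the other bidders is $692k; Cara's bid doesn't change that.
Original bid $158k: Cara is not highest (top rival bid is $692k); payoff $0k.
Alternative bid $700k: Cara is highest, pays the top rival bid $692k; payoff $251k − $692k = −$441k.
Change in payoff = −$441k − ($0k) = −$441k.

−$441k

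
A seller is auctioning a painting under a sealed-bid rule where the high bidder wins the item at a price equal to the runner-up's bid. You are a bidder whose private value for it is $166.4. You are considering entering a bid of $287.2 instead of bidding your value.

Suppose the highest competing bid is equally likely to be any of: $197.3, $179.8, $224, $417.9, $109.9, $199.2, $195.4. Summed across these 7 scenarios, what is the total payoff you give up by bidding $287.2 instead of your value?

$163.7

The deviation costs you only when the competing bid falls strictly between $166.4 and $287.2; elsewhere both bids give the same outcome.
$197.3: truthful payoff $0, deviation payoff −$30.9 → loss $30.9.
$179.8: truthful payoff $0, deviation payoff −$13.4 → loss $13.4.
$224: truthful payoff $0, deviation payoff −$57.6 → loss $57.6.
$417.9: outcomes coincide → loss $0.
$109.9: outcomes coincide → loss $0.
$199.2: truthful payoff $0, deviation payoff −$32.8 → loss $32.8.
$195.4: truthful payoff $0, deviation payoff −$29 → loss $29.
Total loss = $30.9 + $13.4 + $57.6 + $32.8 + $29 = $163.7.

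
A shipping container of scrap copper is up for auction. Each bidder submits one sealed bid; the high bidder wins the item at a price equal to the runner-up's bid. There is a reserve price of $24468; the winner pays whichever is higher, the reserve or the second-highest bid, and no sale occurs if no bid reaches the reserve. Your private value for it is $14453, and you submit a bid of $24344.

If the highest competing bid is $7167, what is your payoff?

Your bid $24344 is the highest bid but falls below the reserve $24468, so the item goes unsold. Payoff $0.

$0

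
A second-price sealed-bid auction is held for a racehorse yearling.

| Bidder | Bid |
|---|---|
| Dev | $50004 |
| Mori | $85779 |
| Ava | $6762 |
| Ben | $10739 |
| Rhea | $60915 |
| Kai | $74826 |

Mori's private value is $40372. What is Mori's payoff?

Highest bid: Mori at $85779, so Mori wins.
Second-highest bid: Kai at $74826 — that is the price the winner pays.
Mori's payoff = value − price = $40372 − $74826 = −$34454.

−$34454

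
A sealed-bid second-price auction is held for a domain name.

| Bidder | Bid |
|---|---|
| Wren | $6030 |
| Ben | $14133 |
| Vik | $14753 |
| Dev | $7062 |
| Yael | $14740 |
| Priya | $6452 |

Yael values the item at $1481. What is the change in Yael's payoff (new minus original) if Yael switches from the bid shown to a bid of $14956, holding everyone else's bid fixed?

The highest bid among the other bidders is $14753; Yael's bid doesn't change that.
Original bid $14740: Yael is not highest (top rival bid is $14753); payoff $0.
Alternative bid $14956: Yael is highest, pays the top rival bid $14753; payoff $1481 − $14753 = −$13272.
Change in payoff = −$13272 − ($0) = −$13272.

−$13272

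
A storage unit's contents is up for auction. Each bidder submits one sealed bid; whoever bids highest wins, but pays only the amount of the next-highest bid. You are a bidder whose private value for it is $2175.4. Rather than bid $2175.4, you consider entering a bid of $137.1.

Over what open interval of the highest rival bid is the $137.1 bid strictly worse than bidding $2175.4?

If the competing bid is below $137.1, both bids win at the same price — no difference.
If it is above $2175.4, both bids lose — no difference.
If it lies strictly between $137.1 and $2175.4, bidding your value wins at a price below your value (positive payoff) while bidding $137.1 loses (payoff 0).
So the deviation strictly hurts on the open interval ($137.1, $2175.4).

($137.1, $2175.4)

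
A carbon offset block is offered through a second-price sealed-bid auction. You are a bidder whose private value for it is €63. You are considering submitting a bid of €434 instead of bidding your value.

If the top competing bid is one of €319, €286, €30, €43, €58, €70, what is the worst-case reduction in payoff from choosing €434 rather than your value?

€319: truthful gives €0, deviation gives −€256 → loss €256.
€286: truthful gives €0, deviation gives −€223 → loss €223.
€30: same outcome either way → loss €0.
€43: same outcome either way → loss €0.
€58: same outcome either way → loss €0.
€70: truthful gives €0, deviation gives −€7 → loss €7.
Maximum loss: €256.

€256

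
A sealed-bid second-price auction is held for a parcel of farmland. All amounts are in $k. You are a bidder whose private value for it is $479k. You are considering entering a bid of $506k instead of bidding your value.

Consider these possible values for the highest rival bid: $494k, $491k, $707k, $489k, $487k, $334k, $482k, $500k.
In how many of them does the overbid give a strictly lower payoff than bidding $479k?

6

The deviation hurts exactly when the highest competing bid lies strictly between $479k and $506k — overbidding then wins at a price above your value.
$494k: inside the interval → strictly worse (loss $15k).
$491k: inside the interval → strictly worse (loss $12k).
$707k: above both → same outcome either way.
$489k: inside the interval → strictly worse (loss $10k).
$487k: inside the interval → strictly worse (loss $8k).
$334k: below both → same outcome either way.
$482k: inside the interval → strictly worse (loss $3k).
$500k: inside the interval → strictly worse (loss $21k).
Count: 6.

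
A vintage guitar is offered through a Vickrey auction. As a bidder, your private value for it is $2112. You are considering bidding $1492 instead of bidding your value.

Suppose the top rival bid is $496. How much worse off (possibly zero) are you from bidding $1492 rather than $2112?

$0

Bidding your value $2112: you win (since $2112 > $496) and pay $496. Payoff $1616.
Bidding $1492: you win and pay $496. Payoff $2112 − $496 = $1616.
Difference = $1616 − $1616 = $0; both bids lead to the same outcome because the competing bid is below both your value and your alternative bid.
Truthful bidding weakly dominates here: raising your bid can only win items priced above your value, and lowering it can only forfeit items priced below.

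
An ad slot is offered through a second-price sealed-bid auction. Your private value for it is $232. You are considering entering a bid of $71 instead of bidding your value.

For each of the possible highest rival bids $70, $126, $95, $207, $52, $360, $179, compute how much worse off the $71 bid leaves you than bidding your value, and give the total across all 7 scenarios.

The deviation costs you only when the competing bid falls strictly between $71 and $232; elsewhere both bids give the same outcome.
$70: outcomes coincide → loss $0.
$126: truthful payoff $106, deviation payoff $0 → loss $106.
$95: truthful payoff $137, deviation payoff $0 → loss $137.
$207: truthful payoff $25, deviation payoff $0 → loss $25.
$52: outcomes coincide → loss $0.
$360: outcomes coincide → loss $0.
$179: truthful payoff $53, deviation payoff $0 → loss $53.
Total loss = $106 + $137 + $25 + $53 = $321.

$321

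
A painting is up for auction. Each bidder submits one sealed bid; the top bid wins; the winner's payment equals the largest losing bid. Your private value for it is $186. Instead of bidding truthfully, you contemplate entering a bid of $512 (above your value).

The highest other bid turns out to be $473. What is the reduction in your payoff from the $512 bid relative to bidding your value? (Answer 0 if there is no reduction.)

$287

Bidding your value $186: you lose (since $186 < $473). Payoff $0.
Bidding $512: you win and pay $473. Payoff $186 − $473 = −$287.
The competing bid $473 lies between your value and your inflated bid, so overbidding wins an item priced above your value.
Loss from deviating = $0 − (−$287) = $287.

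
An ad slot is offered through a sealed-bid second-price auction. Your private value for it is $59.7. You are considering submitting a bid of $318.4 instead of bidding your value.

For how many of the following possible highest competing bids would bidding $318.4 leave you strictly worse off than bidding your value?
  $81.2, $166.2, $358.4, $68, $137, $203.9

5

The deviation hurts exactly when the highest competing bid lies strictly between $59.7 and $318.4 — overbidding then wins at a price above your value.
$81.2: inside the interval → strictly worse (loss $21.5).
$166.2: inside the interval → strictly worse (loss $106.5).
$358.4: above both → same outcome either way.
$68: inside the interval → strictly worse (loss $8.3).
$137: inside the interval → strictly worse (loss $77.3).
$203.9: inside the interval → strictly worse (loss $144.2).
Count: 5.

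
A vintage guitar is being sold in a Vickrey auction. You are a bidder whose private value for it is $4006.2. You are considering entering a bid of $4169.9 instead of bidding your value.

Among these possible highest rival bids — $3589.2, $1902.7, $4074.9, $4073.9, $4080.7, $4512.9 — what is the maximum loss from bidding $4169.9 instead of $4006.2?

$74.5

$3589.2: same outcome either way → loss $0.
$1902.7: same outcome either way → loss $0.
$4074.9: truthful gives $0, deviation gives −$68.7 → loss $68.7.
$4073.9: truthful gives $0, deviation gives −$67.7 → loss $67.7.
$4080.7: truthful gives $0, deviation gives −$74.5 → loss $74.5.
$4512.9: same outcome either way → loss $0.
Maximum loss: $74.5.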